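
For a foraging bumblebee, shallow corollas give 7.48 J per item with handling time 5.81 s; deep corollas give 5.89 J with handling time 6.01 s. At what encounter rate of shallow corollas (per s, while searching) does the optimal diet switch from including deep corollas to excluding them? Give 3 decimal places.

0.549 per s

The zero-one rule: include deep corollas iff E₂/h₂ > λE₁/(1+λh₁). Equality gives the switch point.
λE₁h₂ = E₂ + λE₂h₁ ⇒ λ = E₂/(E₁h₂ − E₂h₁) = 5.89/(44.95 − 34.22) = 0.5487 per s.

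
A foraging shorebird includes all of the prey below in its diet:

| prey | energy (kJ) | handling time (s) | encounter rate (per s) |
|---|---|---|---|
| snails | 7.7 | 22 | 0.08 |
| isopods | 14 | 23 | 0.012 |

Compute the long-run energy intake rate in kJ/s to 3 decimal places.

0.258 kJ/s

R = (0.08×7.7 + 0.012×14) / (1 + 0.08×22 + 0.012×23) = 0.784/3.036 = 0.2582 kJ/s.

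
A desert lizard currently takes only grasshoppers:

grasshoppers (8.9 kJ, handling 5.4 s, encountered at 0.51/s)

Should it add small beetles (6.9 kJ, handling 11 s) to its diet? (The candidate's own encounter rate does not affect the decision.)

On grasshoppers alone, R = ΣλE/(1+Σλh) = 4.539/3.754 = 1.209 kJ/s.
Profitability of small beetles: 6.9/11 = 0.6273 kJ/s.
0.6273 < 1.209, so adding small beetles would lower the average — exclude it.

No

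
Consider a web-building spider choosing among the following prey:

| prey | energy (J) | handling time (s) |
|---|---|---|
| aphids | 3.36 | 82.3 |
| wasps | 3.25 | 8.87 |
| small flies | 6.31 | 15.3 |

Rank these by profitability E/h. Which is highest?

Profitability E/h (J/s): aphids = 3.36/82.3 = 0.0408, wasps = 3.25/8.87 = 0.366, small flies = 6.31/15.3 = 0.412.
Ranked: small flies > wasps > aphids.

small flies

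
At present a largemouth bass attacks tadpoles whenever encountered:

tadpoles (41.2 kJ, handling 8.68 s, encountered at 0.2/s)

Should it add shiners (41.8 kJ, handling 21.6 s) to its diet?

No

Intake rate on the current diet: R = (0.2×41.2) / (1 + 0.2×8.68) = 8.24/2.736 = 3.012 kJ/s.
shiners: E/h = 41.8/21.6 = 1.935 kJ/s.
Since 1.935 < R, time spent handling shiners is better spent searching.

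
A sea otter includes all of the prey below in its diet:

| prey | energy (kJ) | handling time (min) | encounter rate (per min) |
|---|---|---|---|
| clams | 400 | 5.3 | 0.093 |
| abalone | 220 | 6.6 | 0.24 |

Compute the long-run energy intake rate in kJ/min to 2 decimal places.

29.25 kJ/min

R = (0.093×400 + 0.24×220) / (1 + 0.093×5.3 + 0.24×6.6) = 90/3.077 = 29.25 kJ/min.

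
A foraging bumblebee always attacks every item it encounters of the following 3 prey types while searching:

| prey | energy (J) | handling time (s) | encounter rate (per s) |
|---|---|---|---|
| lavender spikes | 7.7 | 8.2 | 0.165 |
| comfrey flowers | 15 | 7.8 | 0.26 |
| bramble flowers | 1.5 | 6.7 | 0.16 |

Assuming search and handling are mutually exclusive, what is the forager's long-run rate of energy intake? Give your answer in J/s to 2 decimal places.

0.99 J/s

R = (0.165×7.7 + 0.26×15 + 0.16×1.5) / (1 + 0.165×8.2 + 0.26×7.8 + 0.16×6.7) = 5.411/5.453 = 0.9922 J/s.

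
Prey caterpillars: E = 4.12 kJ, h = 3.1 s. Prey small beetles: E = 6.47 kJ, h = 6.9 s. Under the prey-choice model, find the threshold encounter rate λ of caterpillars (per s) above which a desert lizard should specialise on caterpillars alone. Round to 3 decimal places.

0.773 per s

Drop small beetles once their profitability E₂/h₂ falls below the rate achievable on caterpillars alone: E₂/h₂ = λE₁/(1 + λh₁).
Solve for λ: λE₁h₂ = E₂(1 + λh₁) → λ(E₁h₂ − E₂h₁) = E₂ → λ = E₂/(E₁h₂ − E₂h₁).
λ = 6.47/(4.12×6.9 − 6.47×3.1) = 6.47/8.371 = 0.7729 per s.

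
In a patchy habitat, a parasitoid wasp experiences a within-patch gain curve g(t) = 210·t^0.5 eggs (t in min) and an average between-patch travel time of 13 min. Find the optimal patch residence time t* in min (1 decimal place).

By the marginal value theorem, leave when the instantaneous gain rate g'(t) equals the habitat-wide average g(t)/(T + t).
g'(t) = 0.5·210·t^-0.5. Setting 0.5·210·t^-0.5 = 210·t^0.5/(13+t) gives 0.5(13+t) = t, so 0.50·t = 0.5×13.
t* = 0.5×13/0.50 = 13 min.

13.0 min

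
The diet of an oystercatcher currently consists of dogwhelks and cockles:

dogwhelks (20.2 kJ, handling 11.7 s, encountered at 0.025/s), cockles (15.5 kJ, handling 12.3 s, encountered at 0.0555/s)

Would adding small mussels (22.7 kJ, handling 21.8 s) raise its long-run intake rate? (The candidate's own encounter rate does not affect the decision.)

Yes

Intake rate on the current diet: R = (0.025×20.2 + 0.0555×15.5) / (1 + 0.025×11.7 + 0.0555×12.3) = 1.365/1.975 = 0.6912 kJ/s.
Profitability of small mussels: 22.7/21.8 = 1.041 kJ/s.
1.041 > 0.6912, so adding small mussels raises the average — include it.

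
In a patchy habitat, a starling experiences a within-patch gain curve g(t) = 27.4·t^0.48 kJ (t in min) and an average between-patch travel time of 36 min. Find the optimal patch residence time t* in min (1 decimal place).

Maximise g(t)/(T+t): set derivative to zero → g'(t)(T+t) = g(t).
g'(t) = 0.48·27.4·t^-0.52. Setting 0.48·27.4·t^-0.52 = 27.4·t^0.48/(36+t) gives 0.48(36+t) = t, so 0.52·t = 0.48×36.
t* = 0.48×36/0.52 = 33.23 min.

33.2 min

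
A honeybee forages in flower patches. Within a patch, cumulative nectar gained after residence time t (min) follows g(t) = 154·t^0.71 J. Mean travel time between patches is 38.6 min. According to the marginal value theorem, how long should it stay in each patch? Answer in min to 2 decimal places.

Optimal t* satisfies g'(t*) = g(t*)/(T + t*).
g'(t) = 0.71·154·t^-0.29. Setting 0.71·154·t^-0.29 = 154·t^0.71/(38.6+t) gives 0.71(38.6+t) = t, so 0.29·t = 0.71×38.6.
t* = 0.71×38.6/0.29 = 94.5 min.

94.50 min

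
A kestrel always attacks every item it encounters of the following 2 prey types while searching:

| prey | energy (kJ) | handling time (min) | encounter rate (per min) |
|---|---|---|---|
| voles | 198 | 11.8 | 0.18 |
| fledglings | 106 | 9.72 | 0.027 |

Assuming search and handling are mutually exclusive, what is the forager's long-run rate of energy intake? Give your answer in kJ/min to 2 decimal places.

11.37 kJ/min

R = (0.18×198 + 0.027×106) / (1 + 0.18×11.8 + 0.027×9.72) = 38.5/3.386 = 11.37 kJ/min.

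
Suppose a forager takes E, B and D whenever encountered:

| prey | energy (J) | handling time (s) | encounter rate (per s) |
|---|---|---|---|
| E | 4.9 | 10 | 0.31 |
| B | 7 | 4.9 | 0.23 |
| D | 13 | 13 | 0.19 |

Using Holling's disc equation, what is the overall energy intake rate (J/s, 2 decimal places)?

R = (0.31×4.9 + 0.23×7 + 0.19×13) / (1 + 0.31×10 + 0.23×4.9 + 0.19×13) = 5.599/7.697 = 0.7274 J/s.

0.73 J/s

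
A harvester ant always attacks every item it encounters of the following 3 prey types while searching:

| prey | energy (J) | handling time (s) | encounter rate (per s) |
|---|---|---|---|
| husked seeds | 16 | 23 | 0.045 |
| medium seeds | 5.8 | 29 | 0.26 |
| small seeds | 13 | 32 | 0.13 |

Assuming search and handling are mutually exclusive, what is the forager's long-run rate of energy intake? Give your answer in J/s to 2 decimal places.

0.29 J/s

R = (0.045×16 + 0.26×5.8 + 0.13×13) / (1 + 0.045×23 + 0.26×29 + 0.13×32) = 3.918/13.73 = 0.2853 J/s.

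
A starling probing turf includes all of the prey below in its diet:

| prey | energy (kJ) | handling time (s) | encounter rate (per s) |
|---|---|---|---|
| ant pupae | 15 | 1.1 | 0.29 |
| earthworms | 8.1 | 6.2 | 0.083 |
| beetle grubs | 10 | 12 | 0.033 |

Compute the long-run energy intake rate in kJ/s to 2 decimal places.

R = Σλ_iE_i / (1 + Σλ_ih_i)
Numerator: 0.29×15 + 0.083×8.1 + 0.033×10 = 5.352
Denominator: 1 + 0.29×1.1 + 0.083×6.2 + 0.033×12 = 2.23
R = 5.352/2.23 = 2.401 kJ/s

2.40 kJ/s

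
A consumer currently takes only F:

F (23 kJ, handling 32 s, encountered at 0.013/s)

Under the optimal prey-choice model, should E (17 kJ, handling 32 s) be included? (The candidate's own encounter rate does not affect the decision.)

Yes

Current rate: (0.013×23)/(1 + 0.013×32) = 0.2112 kJ/s.
E: E/h = 17/32 = 0.5312 kJ/s.
0.5312 > 0.2112, so adding E raises the average — include it.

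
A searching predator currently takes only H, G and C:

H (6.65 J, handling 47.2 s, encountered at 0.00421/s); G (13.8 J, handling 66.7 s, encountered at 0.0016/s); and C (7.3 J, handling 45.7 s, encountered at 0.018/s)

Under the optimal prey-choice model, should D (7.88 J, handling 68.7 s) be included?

Intake rate on the current diet: R = (0.00421×6.65 + 0.0016×13.8 + 0.018×7.3) / (1 + 0.00421×47.2 + 0.0016×66.7 + 0.018×45.7) = 0.1815/2.128 = 0.08528 J/s.
D: E/h = 7.88/68.7 = 0.1147 J/s.
Since 0.1147 > R, including D increases the long-run rate.

Yes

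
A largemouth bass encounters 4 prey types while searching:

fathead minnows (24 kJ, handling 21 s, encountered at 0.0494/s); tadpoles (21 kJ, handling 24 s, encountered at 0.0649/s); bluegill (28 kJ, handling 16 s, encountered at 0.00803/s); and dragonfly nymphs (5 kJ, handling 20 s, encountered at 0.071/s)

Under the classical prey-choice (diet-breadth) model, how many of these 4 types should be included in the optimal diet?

Rank by E/h (kJ/s): bluegill 1.75, fathead minnows 1.14, tadpoles 0.875, dragonfly nymphs 0.25. Include each in turn until the next type's E/h falls below the running intake rate.
Rate on top 1: 0.1992. fathead minnows: 1.14 > 0.1992 → include.
Rate on top 2: 0.6512. tadpoles: 0.875 > 0.6512 → include.
Rate on top 3: 0.7448. dragonfly nymphs: 0.25 < 0.7448 → exclude; stop.
Optimal diet: bluegill, fathead minnows, tadpoles — 3 of 4 types.

3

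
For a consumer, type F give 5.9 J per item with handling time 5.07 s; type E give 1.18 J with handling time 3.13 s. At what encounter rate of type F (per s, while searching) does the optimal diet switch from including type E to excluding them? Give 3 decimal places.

0.095 per s

At the threshold, the rate on type F alone equals the profitability of type E: λ·5.9/(1 + λ·5.07) = 1.18/3.13 = 0.377.
Rearranging, λ(5.9 − 0.377×5.07) = 0.377, so λ = 0.377/3.989 = 0.09452 per s.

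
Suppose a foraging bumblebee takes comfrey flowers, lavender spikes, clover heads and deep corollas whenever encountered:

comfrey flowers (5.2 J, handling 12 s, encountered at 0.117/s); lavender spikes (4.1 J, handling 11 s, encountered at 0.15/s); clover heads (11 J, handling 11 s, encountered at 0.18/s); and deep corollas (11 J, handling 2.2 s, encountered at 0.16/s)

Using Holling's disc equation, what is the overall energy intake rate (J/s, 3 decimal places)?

0.777 J/s

R = Σλ_iE_i / (1 + Σλ_ih_i)
Numerator: 0.117×5.2 + 0.15×4.1 + 0.18×11 + 0.16×11 = 4.963
Denominator: 1 + 0.117×12 + 0.15×11 + 0.18×11 + 0.16×2.2 = 6.386
R = 4.963/6.386 = 0.7772 J/s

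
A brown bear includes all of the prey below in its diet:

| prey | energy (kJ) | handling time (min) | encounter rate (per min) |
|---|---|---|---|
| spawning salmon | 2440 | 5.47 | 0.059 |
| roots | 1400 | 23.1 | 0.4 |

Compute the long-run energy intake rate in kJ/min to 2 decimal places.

R = (0.059×2440 + 0.4×1400) / (1 + 0.059×5.47 + 0.4×23.1) = 704/10.56 = 66.65 kJ/min.

66.65 kJ/min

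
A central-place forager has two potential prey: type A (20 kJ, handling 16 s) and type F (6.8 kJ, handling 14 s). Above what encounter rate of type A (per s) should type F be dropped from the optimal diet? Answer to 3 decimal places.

Drop type F once their profitability E₂/h₂ falls below the rate achievable on type A alone: E₂/h₂ = λE₁/(1 + λh₁).
Solve for λ: λE₁h₂ = E₂(1 + λh₁) → λ(E₁h₂ − E₂h₁) = E₂ → λ = E₂/(E₁h₂ − E₂h₁).
λ = 6.8/(20×14 − 6.8×16) = 6.8/171.2 = 0.03972 per s.

0.040 per s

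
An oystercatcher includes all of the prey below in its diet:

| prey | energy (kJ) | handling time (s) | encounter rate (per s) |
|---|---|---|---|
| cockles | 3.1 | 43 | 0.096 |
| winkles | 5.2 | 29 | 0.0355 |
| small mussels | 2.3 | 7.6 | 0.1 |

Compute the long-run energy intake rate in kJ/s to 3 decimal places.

R = Σλ_iE_i / (1 + Σλ_ih_i)
Numerator: 0.096×3.1 + 0.0355×5.2 + 0.1×2.3 = 0.7122
Denominator: 1 + 0.096×43 + 0.0355×29 + 0.1×7.6 = 6.918
R = 0.7122/6.918 = 0.103 kJ/s

0.103 kJ/s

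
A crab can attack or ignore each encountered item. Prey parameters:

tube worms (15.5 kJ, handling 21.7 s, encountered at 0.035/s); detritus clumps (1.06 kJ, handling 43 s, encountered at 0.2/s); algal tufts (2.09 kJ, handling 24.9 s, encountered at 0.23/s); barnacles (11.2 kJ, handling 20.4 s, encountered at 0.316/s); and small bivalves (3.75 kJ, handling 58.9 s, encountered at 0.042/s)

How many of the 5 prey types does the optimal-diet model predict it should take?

E/h in descending order: tube worms 0.714, barnacles 0.549, algal tufts 0.0839, small bivalves 0.0637, detritus clumps 0.0247 kJ/s. The optimal diet is the largest prefix of this list for which every included type satisfies E_i/h_i > R on the types above it.
Rate on top 1: 0.3083. barnacles: 0.549 > 0.3083 → include.
Rate on top 2: 0.4974. algal tufts: 0.0839 < 0.4974 → exclude; stop.
Optimal diet: tube worms, barnacles — 2 of 5 types.

2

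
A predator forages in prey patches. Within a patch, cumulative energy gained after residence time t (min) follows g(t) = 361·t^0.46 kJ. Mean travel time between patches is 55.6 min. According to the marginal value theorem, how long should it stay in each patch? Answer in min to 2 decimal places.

Optimal t* satisfies g'(t*) = g(t*)/(T + t*).
g'(t) = 0.46·361·t^-0.54. Setting 0.46·361·t^-0.54 = 361·t^0.46/(55.6+t) gives 0.46(55.6+t) = t, so 0.54·t = 0.46×55.6.
t* = 0.46×55.6/0.54 = 47.36 min.

47.36 min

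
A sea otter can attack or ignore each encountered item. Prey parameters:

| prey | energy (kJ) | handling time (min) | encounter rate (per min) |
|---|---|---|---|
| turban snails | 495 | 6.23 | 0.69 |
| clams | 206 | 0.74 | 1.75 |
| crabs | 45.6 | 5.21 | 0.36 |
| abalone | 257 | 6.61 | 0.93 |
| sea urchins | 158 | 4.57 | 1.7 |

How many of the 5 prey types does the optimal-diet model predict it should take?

E/h in descending order: clams 278, turban snails 79.5, abalone 38.9, sea urchins 34.6, crabs 8.75 kJ/min. The optimal diet is the largest prefix of this list for which every included type satisfies E_i/h_i > R on the types above it.
Rate on top 1: 157.1. turban snails: 79.5 < 157.1 → exclude; stop.
Optimal diet: clams — 1 of 5 types.

1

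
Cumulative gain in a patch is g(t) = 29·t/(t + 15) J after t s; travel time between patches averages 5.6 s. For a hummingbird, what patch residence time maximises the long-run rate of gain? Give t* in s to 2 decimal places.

9.17 s

By the marginal value theorem, leave when the instantaneous gain rate g'(t) equals the habitat-wide average g(t)/(T + t).
g'(t) = 29·15/(t + 15)². Setting 29·15/(t+15)² = 29t/[(t+15)(5.6+t)] gives 15(5.6+t) = t(t+15), so t² = 15×5.6 = 84.
t* = √84 = 9.165 s.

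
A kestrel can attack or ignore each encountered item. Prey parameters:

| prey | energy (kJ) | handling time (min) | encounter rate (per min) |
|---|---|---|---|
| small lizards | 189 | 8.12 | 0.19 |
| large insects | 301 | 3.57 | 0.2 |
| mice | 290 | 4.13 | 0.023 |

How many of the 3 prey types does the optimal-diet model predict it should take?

Rank by E/h (kJ/min): large insects 84.3, mice 70.2, small lizards 23.3. Include each in turn until the next type's E/h falls below the running intake rate.
Rate on top 1: 35.12. mice: 70.2 > 35.12 → include.
Rate on top 2: 36.97. small lizards: 23.3 < 36.97 → exclude; stop.
Optimal diet: large insects, mice — 2 of 3 types.

2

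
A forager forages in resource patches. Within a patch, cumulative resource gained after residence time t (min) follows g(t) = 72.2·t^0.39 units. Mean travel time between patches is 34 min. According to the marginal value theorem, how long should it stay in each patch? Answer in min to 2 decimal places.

Maximise g(t)/(T+t): set derivative to zero → g'(t)(T+t) = g(t).
g'(t) = 0.39·72.2·t^-0.61. Setting 0.39·72.2·t^-0.61 = 72.2·t^0.39/(34+t) gives 0.39(34+t) = t, so 0.61·t = 0.39×34.
t* = 0.39×34/0.61 = 21.74 min.

21.74 min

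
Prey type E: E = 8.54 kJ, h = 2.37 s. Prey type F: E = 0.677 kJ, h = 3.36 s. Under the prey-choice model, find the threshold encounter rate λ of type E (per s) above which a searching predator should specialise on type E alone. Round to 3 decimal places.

At the threshold, the rate on type E alone equals the profitability of type F: λ·8.54/(1 + λ·2.37) = 0.677/3.36 = 0.2015.
Rearranging, λ(8.54 − 0.2015×2.37) = 0.2015, so λ = 0.2015/8.062 = 0.02499 per s.

0.025 per s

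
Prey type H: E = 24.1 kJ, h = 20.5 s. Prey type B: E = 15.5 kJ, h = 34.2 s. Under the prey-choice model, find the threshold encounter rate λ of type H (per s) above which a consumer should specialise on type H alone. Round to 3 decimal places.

0.031 per s

The zero-one rule: include type B iff E₂/h₂ > λE₁/(1+λh₁). Equality gives the switch point.
λE₁h₂ = E₂ + λE₂h₁ ⇒ λ = E₂/(E₁h₂ − E₂h₁) = 15.5/(824.2 − 317.8) = 0.0306 per s.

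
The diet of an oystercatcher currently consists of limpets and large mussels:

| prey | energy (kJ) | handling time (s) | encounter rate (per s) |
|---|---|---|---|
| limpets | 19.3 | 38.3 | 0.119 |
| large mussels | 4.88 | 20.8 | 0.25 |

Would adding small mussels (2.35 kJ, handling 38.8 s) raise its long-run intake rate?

Current rate: (0.119×19.3 + 0.25×4.88)/(1 + 0.119×38.3 + 0.25×20.8) = 0.3269 kJ/s.
small mussels: E/h = 2.35/38.8 = 0.06057 kJ/s.
0.06057 < 0.3269, so adding small mussels would lower the average — exclude it.

No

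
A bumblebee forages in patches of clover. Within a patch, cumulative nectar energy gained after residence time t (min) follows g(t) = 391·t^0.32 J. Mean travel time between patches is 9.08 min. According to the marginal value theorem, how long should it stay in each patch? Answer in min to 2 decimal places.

4.27 min

Optimal t* satisfies g'(t*) = g(t*)/(T + t*).
g'(t) = 0.32·391·t^-0.68. Setting 0.32·391·t^-0.68 = 391·t^0.32/(9.08+t) gives 0.32(9.08+t) = t, so 0.68·t = 0.32×9.08.
t* = 0.32×9.08/0.68 = 4.273 min.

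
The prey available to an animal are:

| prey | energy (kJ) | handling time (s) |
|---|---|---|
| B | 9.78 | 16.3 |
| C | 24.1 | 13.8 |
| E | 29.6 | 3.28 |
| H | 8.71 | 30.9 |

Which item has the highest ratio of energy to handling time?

In descending order of E/h:
E: 29.6/3.28 = 9.02 kJ/s
C: 24.1/13.8 = 1.75 kJ/s
B: 9.78/16.3 = 0.6 kJ/s
H: 8.71/30.9 = 0.282 kJ/s

E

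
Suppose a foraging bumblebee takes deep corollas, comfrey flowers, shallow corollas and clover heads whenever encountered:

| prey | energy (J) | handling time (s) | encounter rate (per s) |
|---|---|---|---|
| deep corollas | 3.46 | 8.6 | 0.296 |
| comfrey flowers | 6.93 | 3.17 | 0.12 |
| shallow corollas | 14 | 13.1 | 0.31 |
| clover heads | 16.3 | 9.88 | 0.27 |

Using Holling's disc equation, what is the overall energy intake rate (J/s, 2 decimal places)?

R = (0.296×3.46 + 0.12×6.93 + 0.31×14 + 0.27×16.3) / (1 + 0.296×8.6 + 0.12×3.17 + 0.31×13.1 + 0.27×9.88) = 10.6/10.65 = 0.9946 J/s.

0.99 J/s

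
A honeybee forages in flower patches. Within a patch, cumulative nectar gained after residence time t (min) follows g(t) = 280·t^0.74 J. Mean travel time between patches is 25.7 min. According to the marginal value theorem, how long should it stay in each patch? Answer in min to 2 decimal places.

By the marginal value theorem, leave when the instantaneous gain rate g'(t) equals the habitat-wide average g(t)/(T + t).
g'(t) = 0.74·280·t^-0.26. Setting 0.74·280·t^-0.26 = 280·t^0.74/(25.7+t) gives 0.74(25.7+t) = t, so 0.26·t = 0.74×25.7.
t* = 0.74×25.7/0.26 = 73.15 min.

73.15 min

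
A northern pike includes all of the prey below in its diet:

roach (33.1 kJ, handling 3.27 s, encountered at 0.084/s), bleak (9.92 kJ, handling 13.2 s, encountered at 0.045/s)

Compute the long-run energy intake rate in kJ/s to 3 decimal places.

1.727 kJ/s

Energy encountered per unit search time: 0.084×33.1 + 0.045×9.92 = 3.227 kJ/s.
Handling time per unit search time: 0.084×3.27 + 0.045×13.2 = 0.8687.
Rate = 3.227/(1 + 0.8687) = 1.727 kJ/s.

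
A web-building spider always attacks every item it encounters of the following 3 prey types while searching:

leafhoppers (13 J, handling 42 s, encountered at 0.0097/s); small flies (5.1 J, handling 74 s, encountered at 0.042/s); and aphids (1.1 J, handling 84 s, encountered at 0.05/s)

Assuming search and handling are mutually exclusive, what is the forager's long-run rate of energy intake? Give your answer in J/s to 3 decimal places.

0.045 J/s

R = (0.0097×13 + 0.042×5.1 + 0.05×1.1) / (1 + 0.0097×42 + 0.042×74 + 0.05×84) = 0.3953/8.715 = 0.04536 J/s.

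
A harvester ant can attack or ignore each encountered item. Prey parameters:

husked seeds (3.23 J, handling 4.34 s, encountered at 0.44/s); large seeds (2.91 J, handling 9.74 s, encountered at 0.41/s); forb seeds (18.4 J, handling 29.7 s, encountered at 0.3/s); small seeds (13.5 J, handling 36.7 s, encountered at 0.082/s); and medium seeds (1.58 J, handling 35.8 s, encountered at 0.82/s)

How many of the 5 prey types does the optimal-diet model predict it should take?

E/h in descending order: husked seeds 0.744, forb seeds 0.62, small seeds 0.368, large seeds 0.299, medium seeds 0.0441 J/s. The optimal diet is the largest prefix of this list for which every included type satisfies E_i/h_i > R on the types above it.
Rate on top 1: 0.4885. forb seeds: 0.62 > 0.4885 → include.
Rate on top 2: 0.5873. small seeds: 0.368 < 0.5873 → exclude; stop.
Optimal diet: husked seeds, forb seeds — 2 of 5 types.

2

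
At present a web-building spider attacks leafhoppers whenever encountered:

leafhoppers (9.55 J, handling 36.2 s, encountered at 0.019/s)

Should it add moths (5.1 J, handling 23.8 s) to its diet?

Yes

Current rate: (0.019×9.55)/(1 + 0.019×36.2) = 0.1075 J/s.
Profitability of moths: 5.1/23.8 = 0.2143 J/s.
0.2143 > 0.1075, so adding moths raises the average — include it.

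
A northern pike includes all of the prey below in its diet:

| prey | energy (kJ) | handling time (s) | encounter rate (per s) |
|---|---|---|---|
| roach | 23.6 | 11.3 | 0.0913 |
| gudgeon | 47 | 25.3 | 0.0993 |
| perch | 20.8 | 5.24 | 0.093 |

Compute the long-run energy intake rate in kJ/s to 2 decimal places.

1.74 kJ/s

R = (0.0913×23.6 + 0.0993×47 + 0.093×20.8) / (1 + 0.0913×11.3 + 0.0993×25.3 + 0.093×5.24) = 8.756/5.031 = 1.74 kJ/s.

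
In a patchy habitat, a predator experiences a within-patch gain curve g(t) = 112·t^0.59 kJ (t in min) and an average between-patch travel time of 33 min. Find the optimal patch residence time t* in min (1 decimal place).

47.5 min

By the marginal value theorem, leave when the instantaneous gain rate g'(t) equals the habitat-wide average g(t)/(T + t).
g'(t) = 0.59·112·t^-0.41. Setting 0.59·112·t^-0.41 = 112·t^0.59/(33+t) gives 0.59(33+t) = t, so 0.41·t = 0.59×33.
t* = 0.59×33/0.41 = 47.49 min.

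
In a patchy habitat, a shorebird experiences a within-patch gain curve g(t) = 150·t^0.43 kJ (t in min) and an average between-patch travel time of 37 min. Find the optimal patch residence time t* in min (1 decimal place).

By the marginal value theorem, leave when the instantaneous gain rate g'(t) equals the habitat-wide average g(t)/(T + t).
g'(t) = 0.43·150·t^-0.57. Setting 0.43·150·t^-0.57 = 150·t^0.43/(37+t) gives 0.43(37+t) = t, so 0.57·t = 0.43×37.
t* = 0.43×37/0.57 = 27.91 min.

27.9 min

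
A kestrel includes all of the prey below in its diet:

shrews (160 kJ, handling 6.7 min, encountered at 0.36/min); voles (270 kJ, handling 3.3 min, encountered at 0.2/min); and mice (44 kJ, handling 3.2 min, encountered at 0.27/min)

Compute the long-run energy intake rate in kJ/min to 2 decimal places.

Energy encountered per unit search time: 0.36×160 + 0.2×270 + 0.27×44 = 123.5 kJ/min.
Handling time per unit search time: 0.36×6.7 + 0.2×3.3 + 0.27×3.2 = 3.936.
Rate = 123.5/(1 + 3.936) = 25.02 kJ/min.

25.02 kJ/min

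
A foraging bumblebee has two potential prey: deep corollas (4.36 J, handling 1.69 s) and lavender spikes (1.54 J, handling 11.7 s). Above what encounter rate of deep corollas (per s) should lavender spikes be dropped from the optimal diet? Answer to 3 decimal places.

At the threshold, the rate on deep corollas alone equals the profitability of lavender spikes: λ·4.36/(1 + λ·1.69) = 1.54/11.7 = 0.1316.
Rearranging, λ(4.36 − 0.1316×1.69) = 0.1316, so λ = 0.1316/4.138 = 0.03181 per s.

0.032 per s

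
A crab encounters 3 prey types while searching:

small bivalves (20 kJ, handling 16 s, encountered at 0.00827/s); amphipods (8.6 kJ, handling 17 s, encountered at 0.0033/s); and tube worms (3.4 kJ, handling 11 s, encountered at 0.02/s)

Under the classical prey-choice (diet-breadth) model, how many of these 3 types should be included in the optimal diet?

3

E/h in descending order: small bivalves 1.25, amphipods 0.506, tube worms 0.309 kJ/s. The optimal diet is the largest prefix of this list for which every included type satisfies E_i/h_i > R on the types above it.
Rate on top 1: 0.1461. amphipods: 0.506 > 0.1461 → include.
Rate on top 2: 0.1631. tube worms: 0.309 > 0.1631 → include.
Optimal diet: small bivalves, amphipods, tube worms — 3 of 3 types.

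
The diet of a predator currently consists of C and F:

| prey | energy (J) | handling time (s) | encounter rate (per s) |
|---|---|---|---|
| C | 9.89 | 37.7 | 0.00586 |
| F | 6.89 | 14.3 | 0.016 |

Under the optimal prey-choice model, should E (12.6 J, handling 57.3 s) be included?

Yes

Current rate: (0.00586×9.89 + 0.016×6.89)/(1 + 0.00586×37.7 + 0.016×14.3) = 0.116 J/s.
E: E/h = 12.6/57.3 = 0.2199 J/s.
0.2199 > 0.116, so adding E raises the average — include it.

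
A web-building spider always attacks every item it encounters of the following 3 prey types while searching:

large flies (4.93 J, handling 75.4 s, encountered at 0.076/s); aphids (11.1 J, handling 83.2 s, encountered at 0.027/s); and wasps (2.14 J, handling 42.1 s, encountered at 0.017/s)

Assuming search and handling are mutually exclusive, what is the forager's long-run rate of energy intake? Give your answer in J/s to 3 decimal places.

R = Σλ_iE_i / (1 + Σλ_ih_i)
Numerator: 0.076×4.93 + 0.027×11.1 + 0.017×2.14 = 0.7108
Denominator: 1 + 0.076×75.4 + 0.027×83.2 + 0.017×42.1 = 9.693
R = 0.7108/9.693 = 0.07333 J/s

0.073 J/s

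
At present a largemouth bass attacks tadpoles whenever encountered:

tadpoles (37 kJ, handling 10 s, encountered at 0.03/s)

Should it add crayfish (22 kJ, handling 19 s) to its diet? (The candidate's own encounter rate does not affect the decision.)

Intake rate on the current diet: R = (0.03×37) / (1 + 0.03×10) = 1.11/1.3 = 0.8538 kJ/s.
Profitability of crayfish: 22/19 = 1.158 kJ/s.
Since 1.158 > R, including crayfish increases the long-run rate.

Yes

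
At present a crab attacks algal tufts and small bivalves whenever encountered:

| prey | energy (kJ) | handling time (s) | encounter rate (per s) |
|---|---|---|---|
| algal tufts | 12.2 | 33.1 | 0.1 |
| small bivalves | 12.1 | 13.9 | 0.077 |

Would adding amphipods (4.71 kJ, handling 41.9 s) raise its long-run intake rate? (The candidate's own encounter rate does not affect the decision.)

No

Current rate: (0.1×12.2 + 0.077×12.1)/(1 + 0.1×33.1 + 0.077×13.9) = 0.3999 kJ/s.
amphipods: E/h = 4.71/41.9 = 0.1124 kJ/s.
Since 0.1124 < R, time spent handling amphipods is better spent searching.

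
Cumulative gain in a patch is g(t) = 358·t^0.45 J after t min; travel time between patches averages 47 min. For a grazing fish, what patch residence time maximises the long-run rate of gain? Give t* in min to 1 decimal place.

By the marginal value theorem, leave when the instantaneous gain rate g'(t) equals the habitat-wide average g(t)/(T + t).
g'(t) = 0.45·358·t^-0.55. Setting 0.45·358·t^-0.55 = 358·t^0.45/(47+t) gives 0.45(47+t) = t, so 0.55·t = 0.45×47.
t* = 0.45×47/0.55 = 38.45 min.

38.5 min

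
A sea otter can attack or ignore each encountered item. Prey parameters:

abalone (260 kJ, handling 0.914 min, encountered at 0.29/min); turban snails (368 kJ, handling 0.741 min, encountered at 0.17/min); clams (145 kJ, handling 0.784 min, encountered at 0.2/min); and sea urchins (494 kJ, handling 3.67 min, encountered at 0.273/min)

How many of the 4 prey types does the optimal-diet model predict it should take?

4

Rank by E/h (kJ/min): turban snails 497, abalone 284, clams 185, sea urchins 135. Include each in turn until the next type's E/h falls below the running intake rate.
Rate on top 1: 55.56. abalone: 284 > 55.56 → include.
Rate on top 2: 99.18. clams: 185 > 99.18 → include.
Rate on top 3: 107.9. sea urchins: 135 > 107.9 → include.
Optimal diet: turban snails, abalone, clams, sea urchins — 4 of 4 types.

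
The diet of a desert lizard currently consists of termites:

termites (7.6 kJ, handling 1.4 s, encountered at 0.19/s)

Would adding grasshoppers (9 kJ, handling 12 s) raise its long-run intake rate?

Intake rate on the current diet: R = (0.19×7.6) / (1 + 0.19×1.4) = 1.444/1.266 = 1.141 kJ/s.
Profitability of grasshoppers: 9/12 = 0.75 kJ/s.
Since 0.75 < R, time spent handling grasshoppers is better spent searching.

No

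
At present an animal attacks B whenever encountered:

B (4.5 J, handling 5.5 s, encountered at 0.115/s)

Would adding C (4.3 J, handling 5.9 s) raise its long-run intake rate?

Current rate: (0.115×4.5)/(1 + 0.115×5.5) = 0.317 J/s.
Profitability of C: 4.3/5.9 = 0.7288 J/s.
Since 0.7288 > R, including C increases the long-run rate.

Yes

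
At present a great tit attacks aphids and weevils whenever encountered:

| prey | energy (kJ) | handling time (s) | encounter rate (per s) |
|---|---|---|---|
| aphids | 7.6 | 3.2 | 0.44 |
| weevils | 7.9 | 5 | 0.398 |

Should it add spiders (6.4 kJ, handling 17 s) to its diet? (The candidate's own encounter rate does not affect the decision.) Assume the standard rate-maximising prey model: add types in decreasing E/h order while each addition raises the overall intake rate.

On aphids and weevils alone, R = ΣλE/(1+Σλh) = 6.488/4.398 = 1.475 kJ/s.
spiders: E/h = 6.4/17 = 0.3765 kJ/s.
0.3765 < 1.475, so adding spiders would lower the average — exclude it.

No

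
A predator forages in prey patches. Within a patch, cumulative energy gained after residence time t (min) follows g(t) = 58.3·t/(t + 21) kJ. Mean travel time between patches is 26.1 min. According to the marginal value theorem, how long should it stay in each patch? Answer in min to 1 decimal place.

By the marginal value theorem, leave when the instantaneous gain rate g'(t) equals the habitat-wide average g(t)/(T + t).
g'(t) = 58.3·21/(t + 21)². Setting 58.3·21/(t+21)² = 58.3t/[(t+21)(26.1+t)] gives 21(26.1+t) = t(t+21), so t² = 21×26.1 = 548.1.
t* = √548.1 = 23.41 min.

23.4 min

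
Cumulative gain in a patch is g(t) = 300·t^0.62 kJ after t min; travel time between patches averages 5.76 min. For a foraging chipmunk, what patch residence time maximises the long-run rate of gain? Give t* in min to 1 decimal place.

9.4 min

By the marginal value theorem, leave when the instantaneous gain rate g'(t) equals the habitat-wide average g(t)/(T + t).
g'(t) = 0.62·300·t^-0.38. Setting 0.62·300·t^-0.38 = 300·t^0.62/(5.76+t) gives 0.62(5.76+t) = t, so 0.38·t = 0.62×5.76.
t* = 0.62×5.76/0.38 = 9.398 min.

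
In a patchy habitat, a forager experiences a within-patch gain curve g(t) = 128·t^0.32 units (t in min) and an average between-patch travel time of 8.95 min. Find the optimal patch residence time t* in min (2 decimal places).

Maximise g(t)/(T+t): set derivative to zero → g'(t)(T+t) = g(t).
g'(t) = 0.32·128·t^-0.68. Setting 0.32·128·t^-0.68 = 128·t^0.32/(8.95+t) gives 0.32(8.95+t) = t, so 0.68·t = 0.32×8.95.
t* = 0.32×8.95/0.68 = 4.212 min.

4.21 min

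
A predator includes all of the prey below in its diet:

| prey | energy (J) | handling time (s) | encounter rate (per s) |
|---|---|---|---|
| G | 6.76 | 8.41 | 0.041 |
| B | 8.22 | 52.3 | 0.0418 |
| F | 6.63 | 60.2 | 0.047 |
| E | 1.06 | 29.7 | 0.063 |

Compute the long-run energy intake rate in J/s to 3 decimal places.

0.121 J/s

R = (0.041×6.76 + 0.0418×8.22 + 0.047×6.63 + 0.063×1.06) / (1 + 0.041×8.41 + 0.0418×52.3 + 0.047×60.2 + 0.063×29.7) = 0.9991/8.231 = 0.1214 J/s.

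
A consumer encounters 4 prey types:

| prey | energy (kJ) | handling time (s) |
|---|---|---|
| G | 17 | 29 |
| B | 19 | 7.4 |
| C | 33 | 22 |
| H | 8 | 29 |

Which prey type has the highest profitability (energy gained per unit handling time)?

Profitability E/h (kJ/s): G = 17/29 = 0.586, B = 19/7.4 = 2.57, C = 33/22 = 1.5, H = 8/29 = 0.276.
Ranked: B > C > G > H.

B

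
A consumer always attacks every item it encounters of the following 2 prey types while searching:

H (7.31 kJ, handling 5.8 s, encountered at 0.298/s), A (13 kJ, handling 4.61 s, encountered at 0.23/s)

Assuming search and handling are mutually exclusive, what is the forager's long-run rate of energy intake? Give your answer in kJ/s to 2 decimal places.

1.36 kJ/s

R = (0.298×7.31 + 0.23×13) / (1 + 0.298×5.8 + 0.23×4.61) = 5.168/3.789 = 1.364 kJ/s.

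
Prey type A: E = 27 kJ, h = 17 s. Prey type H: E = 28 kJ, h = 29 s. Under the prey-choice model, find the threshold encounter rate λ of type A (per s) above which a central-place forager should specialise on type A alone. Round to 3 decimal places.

Drop type H once their profitability E₂/h₂ falls below the rate achievable on type A alone: E₂/h₂ = λE₁/(1 + λh₁).
Solve for λ: λE₁h₂ = E₂(1 + λh₁) → λ(E₁h₂ − E₂h₁) = E₂ → λ = E₂/(E₁h₂ − E₂h₁).
λ = 28/(27×29 − 28×17) = 28/307 = 0.09121 per s.

0.091 per s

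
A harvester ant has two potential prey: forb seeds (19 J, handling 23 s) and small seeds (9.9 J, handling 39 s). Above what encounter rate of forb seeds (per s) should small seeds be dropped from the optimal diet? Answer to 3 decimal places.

0.019 per s

At the threshold, the rate on forb seeds alone equals the profitability of small seeds: λ·19/(1 + λ·23) = 9.9/39 = 0.2538.
Rearranging, λ(19 − 0.2538×23) = 0.2538, so λ = 0.2538/13.16 = 0.01929 per s.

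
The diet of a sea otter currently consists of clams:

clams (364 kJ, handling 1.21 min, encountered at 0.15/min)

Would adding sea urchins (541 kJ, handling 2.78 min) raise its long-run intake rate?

Current rate: (0.15×364)/(1 + 0.15×1.21) = 46.21 kJ/min.
sea urchins: E/h = 541/2.78 = 194.6 kJ/min.
Since 194.6 > R, including sea urchins increases the long-run rate.

Yes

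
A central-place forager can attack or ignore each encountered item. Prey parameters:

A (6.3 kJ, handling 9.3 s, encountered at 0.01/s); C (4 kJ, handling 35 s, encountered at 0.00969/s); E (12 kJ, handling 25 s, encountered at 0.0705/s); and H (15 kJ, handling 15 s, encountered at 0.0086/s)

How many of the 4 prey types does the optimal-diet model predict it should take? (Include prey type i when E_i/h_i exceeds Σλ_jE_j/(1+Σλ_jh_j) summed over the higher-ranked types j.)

3

Profitabilities (E/h, kJ/s): H 1, A 0.677, E 0.48, C 0.114. Add prey in this order while the next type's profitability exceeds the intake rate on those already taken.
Rate on top 1: 0.1143. A: 0.677 > 0.1143 → include.
Rate on top 2: 0.1571. E: 0.48 > 0.1571 → include.
Rate on top 3: 0.3478. C: 0.114 < 0.3478 → exclude; stop.
Optimal diet: H, A, E — 3 of 4 types.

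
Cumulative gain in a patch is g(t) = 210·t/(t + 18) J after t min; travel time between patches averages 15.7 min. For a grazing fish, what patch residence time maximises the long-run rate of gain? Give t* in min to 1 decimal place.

16.8 min

By the marginal value theorem, leave when the instantaneous gain rate g'(t) equals the habitat-wide average g(t)/(T + t).
g'(t) = 210·18/(t + 18)². Setting 210·18/(t+18)² = 210t/[(t+18)(15.7+t)] gives 18(15.7+t) = t(t+18), so t² = 18×15.7 = 282.6.
t* = √282.6 = 16.81 min.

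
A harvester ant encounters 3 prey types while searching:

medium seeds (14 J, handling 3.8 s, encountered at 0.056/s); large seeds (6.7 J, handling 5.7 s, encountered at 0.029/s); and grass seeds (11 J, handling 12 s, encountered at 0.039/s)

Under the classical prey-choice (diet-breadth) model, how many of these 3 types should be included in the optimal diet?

E/h in descending order: medium seeds 3.68, large seeds 1.18, grass seeds 0.917 J/s. The optimal diet is the largest prefix of this list for which every included type satisfies E_i/h_i > R on the types above it.
Rate on top 1: 0.6464. large seeds: 1.18 > 0.6464 → include.
Rate on top 2: 0.7099. grass seeds: 0.917 > 0.7099 → include.
Optimal diet: medium seeds, large seeds, grass seeds — 3 of 3 types.

3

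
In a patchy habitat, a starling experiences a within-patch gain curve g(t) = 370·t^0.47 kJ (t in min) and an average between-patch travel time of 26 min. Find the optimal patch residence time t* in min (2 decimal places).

By the marginal value theorem, leave when the instantaneous gain rate g'(t) equals the habitat-wide average g(t)/(T + t).
g'(t) = 0.47·370·t^-0.53. Setting 0.47·370·t^-0.53 = 370·t^0.47/(26+t) gives 0.47(26+t) = t, so 0.53·t = 0.47×26.
t* = 0.47×26/0.53 = 23.06 min.

23.06 min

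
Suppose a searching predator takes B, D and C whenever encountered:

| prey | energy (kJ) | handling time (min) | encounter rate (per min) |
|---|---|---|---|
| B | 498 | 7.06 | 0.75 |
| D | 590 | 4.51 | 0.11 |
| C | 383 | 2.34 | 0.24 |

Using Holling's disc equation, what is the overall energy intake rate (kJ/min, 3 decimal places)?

R = (0.75×498 + 0.11×590 + 0.24×383) / (1 + 0.75×7.06 + 0.11×4.51 + 0.24×2.34) = 530.3/7.353 = 72.13 kJ/min.

72.126 kJ/min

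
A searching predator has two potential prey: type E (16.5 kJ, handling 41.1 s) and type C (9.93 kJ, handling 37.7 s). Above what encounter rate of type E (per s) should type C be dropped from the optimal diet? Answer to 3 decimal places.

0.046 per s

Drop type C once their profitability E₂/h₂ falls below the rate achievable on type E alone: E₂/h₂ = λE₁/(1 + λh₁).
Solve for λ: λE₁h₂ = E₂(1 + λh₁) → λ(E₁h₂ − E₂h₁) = E₂ → λ = E₂/(E₁h₂ − E₂h₁).
λ = 9.93/(16.5×37.7 − 9.93×41.1) = 9.93/213.9 = 0.04642 per s.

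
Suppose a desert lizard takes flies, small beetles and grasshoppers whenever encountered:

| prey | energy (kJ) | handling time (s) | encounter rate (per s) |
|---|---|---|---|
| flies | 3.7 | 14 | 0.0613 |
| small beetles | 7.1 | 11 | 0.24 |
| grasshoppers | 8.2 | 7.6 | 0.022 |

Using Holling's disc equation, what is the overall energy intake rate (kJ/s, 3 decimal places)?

R = Σλ_iE_i / (1 + Σλ_ih_i)
Numerator: 0.0613×3.7 + 0.24×7.1 + 0.022×8.2 = 2.111
Denominator: 1 + 0.0613×14 + 0.24×11 + 0.022×7.6 = 4.665
R = 2.111/4.665 = 0.4525 kJ/s

0.453 kJ/s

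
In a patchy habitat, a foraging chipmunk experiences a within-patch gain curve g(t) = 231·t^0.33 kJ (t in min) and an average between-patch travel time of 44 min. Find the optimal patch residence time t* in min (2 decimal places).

Maximise g(t)/(T+t): set derivative to zero → g'(t)(T+t) = g(t).
g'(t) = 0.33·231·t^-0.67. Setting 0.33·231·t^-0.67 = 231·t^0.33/(44+t) gives 0.33(44+t) = t, so 0.67·t = 0.33×44.
t* = 0.33×44/0.67 = 21.67 min.

21.67 min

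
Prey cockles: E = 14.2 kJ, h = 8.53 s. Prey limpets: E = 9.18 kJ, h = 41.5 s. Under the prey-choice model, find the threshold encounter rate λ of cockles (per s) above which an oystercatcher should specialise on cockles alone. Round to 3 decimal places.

At the threshold, the rate on cockles alone equals the profitability of limpets: λ·14.2/(1 + λ·8.53) = 9.18/41.5 = 0.2212.
Rearranging, λ(14.2 − 0.2212×8.53) = 0.2212, so λ = 0.2212/12.31 = 0.01796 per s.

0.018 per s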